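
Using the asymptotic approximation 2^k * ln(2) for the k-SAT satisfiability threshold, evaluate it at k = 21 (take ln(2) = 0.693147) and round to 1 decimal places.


Using the asymptotic formula: threshold ~ 2^k * ln(2).
2^21 = 2097152.
2097152 * 0.693147 = 1453634.6.

1453634.6


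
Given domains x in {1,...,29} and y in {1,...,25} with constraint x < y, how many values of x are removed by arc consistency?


For the constraint x < y, x needs a supporting value in y's domain.
x can be at most 24 (one less than y's maximum).
Valid x values from domain: 24 out of 29.
Pruned = 29 - 24 = 5.

5


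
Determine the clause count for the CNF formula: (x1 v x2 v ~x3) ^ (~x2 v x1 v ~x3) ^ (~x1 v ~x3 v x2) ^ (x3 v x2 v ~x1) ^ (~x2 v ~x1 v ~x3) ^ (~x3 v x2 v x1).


Each group enclosed in parentheses joined by ^ is one clause.
Counting the conjuncts: 6 clauses.

6


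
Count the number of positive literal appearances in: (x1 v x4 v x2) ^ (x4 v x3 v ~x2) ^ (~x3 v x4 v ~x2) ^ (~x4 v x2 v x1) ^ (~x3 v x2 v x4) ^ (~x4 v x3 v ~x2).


Scan each clause for unnegated literals.
Clause 1: 3 positive; Clause 2: 2 positive; Clause 3: 1 positive; Clause 4: 2 positive; Clause 5: 2 positive; Clause 6: 1 positive.
Total positive literal occurrences = 11.

11


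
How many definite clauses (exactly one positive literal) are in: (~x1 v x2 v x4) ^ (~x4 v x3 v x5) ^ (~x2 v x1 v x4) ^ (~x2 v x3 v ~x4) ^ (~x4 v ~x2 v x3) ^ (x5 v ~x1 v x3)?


A definite clause has exactly one positive literal.
Clause 1: 2 positive -> not definite
Clause 2: 2 positive -> not definite
Clause 3: 2 positive -> not definite
Clause 4: 1 positive -> definite
Clause 5: 1 positive -> definite
Clause 6: 2 positive -> not definite
Definite clause count = 2.

2


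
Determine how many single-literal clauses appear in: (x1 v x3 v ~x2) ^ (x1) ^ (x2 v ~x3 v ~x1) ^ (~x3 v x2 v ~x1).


A unit clause contains exactly one literal.
Unit clauses found: (x1).
Count = 1.

1


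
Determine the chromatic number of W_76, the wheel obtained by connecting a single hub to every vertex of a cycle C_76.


W_76 consists of the cycle C_76 together with a hub vertex adjacent to every cycle vertex.
The cycle C_76 needs 2 colors (even cycle -> 2).
The hub is adjacent to every cycle vertex, so it must receive a new color distinct from all of them.
Chromatic number = 2 + 1 = 3.

3


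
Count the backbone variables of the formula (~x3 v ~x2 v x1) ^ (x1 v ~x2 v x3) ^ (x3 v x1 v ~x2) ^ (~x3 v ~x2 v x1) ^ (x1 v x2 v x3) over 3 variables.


Find all satisfying assignments: 5 model(s).
Check which variables have the same value in every model.
No variable is fixed across all models.
Backbone size = 0.

0


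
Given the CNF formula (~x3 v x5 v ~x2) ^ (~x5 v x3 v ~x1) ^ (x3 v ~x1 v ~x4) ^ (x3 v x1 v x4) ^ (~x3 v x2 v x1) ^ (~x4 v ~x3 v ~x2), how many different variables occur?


Identify each distinct variable in the formula.
Variables found: x1, x2, x3, x4, x5.
Total distinct variables = 5.

5


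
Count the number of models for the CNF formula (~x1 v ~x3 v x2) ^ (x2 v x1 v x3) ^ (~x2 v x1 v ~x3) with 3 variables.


Enumerate all 8 truth assignments over 3 variables.
Test each against every clause.
Satisfying assignments found: 5.

5


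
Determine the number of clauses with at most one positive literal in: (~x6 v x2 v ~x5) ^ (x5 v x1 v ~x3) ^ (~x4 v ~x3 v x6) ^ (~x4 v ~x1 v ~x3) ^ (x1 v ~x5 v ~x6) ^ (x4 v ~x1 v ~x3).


A Horn clause has at most one positive literal.
Clause 1: 1 positive lit(s) -> Horn
Clause 2: 2 positive lit(s) -> not Horn
Clause 3: 1 positive lit(s) -> Horn
Clause 4: 0 positive lit(s) -> Horn
Clause 5: 1 positive lit(s) -> Horn
Clause 6: 1 positive lit(s) -> Horn
Total Horn clauses = 5.

5


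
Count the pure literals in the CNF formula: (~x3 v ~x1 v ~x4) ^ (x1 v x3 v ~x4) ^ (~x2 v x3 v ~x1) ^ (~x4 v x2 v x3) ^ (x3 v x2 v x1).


A pure literal appears in only one polarity across all clauses.
Pure literals: x4 (negative only).
Count = 1.

1


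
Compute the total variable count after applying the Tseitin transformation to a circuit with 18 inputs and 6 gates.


The Tseitin transformation introduces one auxiliary variable per gate.
Total variables = inputs + gates = 18 + 6 = 24.

24


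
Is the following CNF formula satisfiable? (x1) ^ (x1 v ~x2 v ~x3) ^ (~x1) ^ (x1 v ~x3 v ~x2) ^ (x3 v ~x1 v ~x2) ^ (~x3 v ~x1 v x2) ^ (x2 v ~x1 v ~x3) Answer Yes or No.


Check all 8 possible truth assignments.
Number of satisfying assignments found: 0.
The formula is unsatisfiable.

No


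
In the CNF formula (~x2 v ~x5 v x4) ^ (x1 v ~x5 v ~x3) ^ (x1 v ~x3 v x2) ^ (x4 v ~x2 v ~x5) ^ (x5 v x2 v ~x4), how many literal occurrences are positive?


Scan each clause for unnegated literals.
Clause 1: 1 positive; Clause 2: 1 positive; Clause 3: 2 positive; Clause 4: 1 positive; Clause 5: 2 positive.
Total positive literal occurrences = 7.

7


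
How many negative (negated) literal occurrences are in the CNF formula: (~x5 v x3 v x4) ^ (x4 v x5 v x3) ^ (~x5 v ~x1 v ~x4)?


Scan each clause for negated literals.
Clause 1: 1 negative; Clause 2: 0 negative; Clause 3: 3 negative.
Total negative literal occurrences = 4.

4


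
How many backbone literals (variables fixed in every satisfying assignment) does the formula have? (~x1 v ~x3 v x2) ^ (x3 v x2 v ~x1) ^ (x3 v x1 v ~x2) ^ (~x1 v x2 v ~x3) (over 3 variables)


Find all satisfying assignments: 5 model(s).
Check which variables have the same value in every model.
No variable is fixed across all models.
Backbone size = 0.

0


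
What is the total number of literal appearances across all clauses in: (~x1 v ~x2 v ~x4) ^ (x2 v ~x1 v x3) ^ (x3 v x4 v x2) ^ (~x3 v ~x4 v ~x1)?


Clause lengths: 3, 3, 3, 3.
Sum = 3 + 3 + 3 + 3 = 12.

12


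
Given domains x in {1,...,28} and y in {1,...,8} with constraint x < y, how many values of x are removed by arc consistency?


For the constraint x < y, x needs a supporting value in y's domain.
x can be at most 7 (one less than y's maximum).
Valid x values from domain: 7 out of 28.
Pruned = 28 - 7 = 21.

21


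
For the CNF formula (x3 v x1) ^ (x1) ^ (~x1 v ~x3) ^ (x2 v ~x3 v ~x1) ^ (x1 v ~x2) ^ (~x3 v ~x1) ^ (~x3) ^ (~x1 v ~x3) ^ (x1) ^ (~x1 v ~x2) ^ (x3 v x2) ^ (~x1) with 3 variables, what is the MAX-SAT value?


Enumerate all 8 truth assignments.
For each, count how many of the 12 clauses are satisfied.
The formula is not fully satisfiable, so the maximum is below 12.
Maximum simultaneously satisfiable clauses = 10.

10


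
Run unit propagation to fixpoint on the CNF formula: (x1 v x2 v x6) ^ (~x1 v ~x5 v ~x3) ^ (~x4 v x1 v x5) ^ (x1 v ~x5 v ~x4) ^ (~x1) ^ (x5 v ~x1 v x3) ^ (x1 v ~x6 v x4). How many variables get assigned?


Unit propagation repeatedly assigns the literal in any unit clause, then simplifies.
Assignments in order: x1 = F.
No further unit clauses remain.
Total variables assigned = 1.

1


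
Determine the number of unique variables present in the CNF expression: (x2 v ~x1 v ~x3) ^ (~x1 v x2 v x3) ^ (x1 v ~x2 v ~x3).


Identify each distinct variable in the formula.
Variables found: x1, x2, x3.
Total distinct variables = 3.

3


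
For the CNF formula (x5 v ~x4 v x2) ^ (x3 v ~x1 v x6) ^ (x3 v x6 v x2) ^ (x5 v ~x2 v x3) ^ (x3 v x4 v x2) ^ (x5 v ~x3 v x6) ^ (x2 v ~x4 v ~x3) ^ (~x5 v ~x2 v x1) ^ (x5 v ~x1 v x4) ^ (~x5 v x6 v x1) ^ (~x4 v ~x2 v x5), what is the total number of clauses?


Each group enclosed in parentheses joined by ^ is one clause.
Counting the conjuncts: 11 clauses.

11


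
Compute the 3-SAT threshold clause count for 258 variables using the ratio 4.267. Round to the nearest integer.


The 3-SAT phase transition occurs at approximately 4.267 clauses per variable.
m = 4.267 * 258 = 1100.886.
Rounded to nearest integer: 1101.

1101


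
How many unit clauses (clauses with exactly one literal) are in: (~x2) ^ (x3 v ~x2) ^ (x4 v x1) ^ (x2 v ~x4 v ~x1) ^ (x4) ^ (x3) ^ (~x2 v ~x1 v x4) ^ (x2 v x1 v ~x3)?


A unit clause contains exactly one literal.
Unit clauses found: (~x2), (x4), (x3).
Count = 3.

3


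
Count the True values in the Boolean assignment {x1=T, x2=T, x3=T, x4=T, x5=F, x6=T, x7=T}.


The weight is the number of variables assigned True.
True variables: x1, x2, x3, x4, x6, x7.
Weight = 6.

6


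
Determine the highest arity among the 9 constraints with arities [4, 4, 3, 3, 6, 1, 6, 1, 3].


The arities are: 4, 4, 3, 3, 6, 1, 6, 1, 3.
Scan for the maximum value.
Maximum arity = 6.

6


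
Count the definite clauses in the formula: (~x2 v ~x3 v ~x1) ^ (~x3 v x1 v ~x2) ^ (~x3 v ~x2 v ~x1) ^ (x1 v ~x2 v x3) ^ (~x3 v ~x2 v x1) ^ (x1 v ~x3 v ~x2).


A definite clause has exactly one positive literal.
Clause 1: 0 positive -> not definite
Clause 2: 1 positive -> definite
Clause 3: 0 positive -> not definite
Clause 4: 2 positive -> not definite
Clause 5: 1 positive -> definite
Clause 6: 1 positive -> definite
Definite clause count = 3.

3


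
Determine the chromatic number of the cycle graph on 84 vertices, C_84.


A cycle on an even number of vertices is bipartite: alternate two colors around the cycle.
Since 84 is even, two colors suffice, and at least two are needed because the graph has edges.
Chromatic number = 2.

2


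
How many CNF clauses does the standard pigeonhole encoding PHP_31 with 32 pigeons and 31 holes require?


The PHP encoding has two parts:
1) At-least-one-hole clauses: 32 (one per pigeon, each with 31 literals).
2) At-most-one-pigeon-per-hole clauses: 31 holes * C(32,2) = 31 * 496 = 15376.
Total clauses = 32 + 15376 = 15408.

15408


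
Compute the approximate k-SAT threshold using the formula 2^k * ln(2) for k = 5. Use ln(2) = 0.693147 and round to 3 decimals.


Using the asymptotic formula: threshold ~ 2^k * ln(2).
2^5 = 32.
32 * 0.693147 = 22.181.

22.181


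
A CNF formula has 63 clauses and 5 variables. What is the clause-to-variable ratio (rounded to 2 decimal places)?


Clause-to-variable ratio = clauses / variables.
63 / 5 = 12.6.

12.6


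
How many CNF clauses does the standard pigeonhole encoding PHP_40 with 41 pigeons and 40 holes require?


The PHP encoding has two parts:
1) At-least-one-hole clauses: 41 (one per pigeon, each with 40 literals).
2) At-most-one-pigeon-per-hole clauses: 40 holes * C(41,2) = 40 * 820 = 32800.
Total clauses = 41 + 32800 = 32841.

32841


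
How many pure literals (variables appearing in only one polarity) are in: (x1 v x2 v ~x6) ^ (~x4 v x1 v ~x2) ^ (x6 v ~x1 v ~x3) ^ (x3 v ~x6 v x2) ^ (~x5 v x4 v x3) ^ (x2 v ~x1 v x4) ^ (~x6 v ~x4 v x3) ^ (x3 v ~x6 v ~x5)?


A pure literal appears in only one polarity across all clauses.
Pure literals: x5 (negative only).
Count = 1.

1


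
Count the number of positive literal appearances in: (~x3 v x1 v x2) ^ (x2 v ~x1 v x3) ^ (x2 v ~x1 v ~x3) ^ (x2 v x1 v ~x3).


Scan each clause for unnegated literals.
Clause 1: 2 positive; Clause 2: 2 positive; Clause 3: 1 positive; Clause 4: 2 positive.
Total positive literal occurrences = 7.

7


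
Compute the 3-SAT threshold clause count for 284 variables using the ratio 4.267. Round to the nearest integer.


The 3-SAT phase transition occurs at approximately 4.267 clauses per variable.
m = 4.267 * 284 = 1211.828.
Rounded to nearest integer: 1212.

1212


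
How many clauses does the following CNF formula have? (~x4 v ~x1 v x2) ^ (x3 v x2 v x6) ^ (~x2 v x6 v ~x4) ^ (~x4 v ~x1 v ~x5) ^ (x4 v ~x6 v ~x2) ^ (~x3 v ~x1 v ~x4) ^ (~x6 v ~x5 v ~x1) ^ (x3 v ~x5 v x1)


Each group enclosed in parentheses joined by ^ is one clause.
Counting the conjuncts: 8 clauses.

8


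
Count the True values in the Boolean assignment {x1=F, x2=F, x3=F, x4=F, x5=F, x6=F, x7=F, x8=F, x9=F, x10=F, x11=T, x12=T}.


The weight is the number of variables assigned True.
True variables: x11, x12.
Weight = 2.

2


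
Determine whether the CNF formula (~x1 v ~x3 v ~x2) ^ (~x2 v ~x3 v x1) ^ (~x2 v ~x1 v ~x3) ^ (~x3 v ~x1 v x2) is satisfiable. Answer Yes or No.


Check all 8 possible truth assignments.
Number of satisfying assignments found: 5.
The formula is satisfiable.

Yes


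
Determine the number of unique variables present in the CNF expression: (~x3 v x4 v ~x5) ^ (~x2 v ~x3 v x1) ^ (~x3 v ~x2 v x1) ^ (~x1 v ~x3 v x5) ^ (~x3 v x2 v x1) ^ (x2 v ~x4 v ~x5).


Identify each distinct variable in the formula.
Variables found: x1, x2, x3, x4, x5.
Total distinct variables = 5.

5


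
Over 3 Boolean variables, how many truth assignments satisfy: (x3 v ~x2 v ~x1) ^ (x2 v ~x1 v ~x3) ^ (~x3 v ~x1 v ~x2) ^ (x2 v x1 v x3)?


Enumerate all 8 truth assignments over 3 variables.
Test each against every clause.
Satisfying assignments found: 4.

4


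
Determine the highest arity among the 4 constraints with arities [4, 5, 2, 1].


The arities are: 4, 5, 2, 1.
Scan for the maximum value.
Maximum arity = 5.

5


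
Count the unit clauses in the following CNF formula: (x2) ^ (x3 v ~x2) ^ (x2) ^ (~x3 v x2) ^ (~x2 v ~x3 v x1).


A unit clause contains exactly one literal.
Unit clauses found: (x2), (x2).
Count = 2.

2


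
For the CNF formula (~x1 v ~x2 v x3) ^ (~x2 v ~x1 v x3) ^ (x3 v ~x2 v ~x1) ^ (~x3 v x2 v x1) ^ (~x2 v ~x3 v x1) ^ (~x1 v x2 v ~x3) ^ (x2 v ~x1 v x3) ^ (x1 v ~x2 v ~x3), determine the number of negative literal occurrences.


Scan each clause for negated literals.
Clause 1: 2 negative; Clause 2: 2 negative; Clause 3: 2 negative; Clause 4: 1 negative; Clause 5: 2 negative; Clause 6: 2 negative; Clause 7: 1 negative; Clause 8: 2 negative.
Total negative literal occurrences = 14.

14


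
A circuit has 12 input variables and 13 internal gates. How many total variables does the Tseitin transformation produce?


The Tseitin transformation introduces one auxiliary variable per gate.
Total variables = inputs + gates = 12 + 13 = 25.

25


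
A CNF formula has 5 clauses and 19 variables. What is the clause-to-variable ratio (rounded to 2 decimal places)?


Clause-to-variable ratio = clauses / variables.
5 / 19 = 0.26.

0.26


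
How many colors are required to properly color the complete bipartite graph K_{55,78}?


K_{55,78} is bipartite by definition: the two parts are independent sets, with every edge crossing between them.
Color all vertices in one part with color 1 and all vertices in the other part with color 2.
Since the graph has at least one edge, one color does not suffice.
Chromatic number = 2.

2


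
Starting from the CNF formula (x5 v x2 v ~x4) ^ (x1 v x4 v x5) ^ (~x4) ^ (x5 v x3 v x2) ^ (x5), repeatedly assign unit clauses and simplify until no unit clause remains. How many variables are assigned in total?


Unit propagation repeatedly assigns the literal in any unit clause, then simplifies.
Assignments in order: x4 = F, x5 = T.
No further unit clauses remain.
Total variables assigned = 2.

2


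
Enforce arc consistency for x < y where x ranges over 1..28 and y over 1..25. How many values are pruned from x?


For the constraint x < y, x needs a supporting value in y's domain.
x can be at most 24 (one less than y's maximum).
Valid x values from domain: 24 out of 28.
Pruned = 28 - 24 = 4.

4


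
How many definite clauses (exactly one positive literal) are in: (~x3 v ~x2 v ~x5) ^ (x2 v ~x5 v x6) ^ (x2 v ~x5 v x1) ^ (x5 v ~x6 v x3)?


A definite clause has exactly one positive literal.
Clause 1: 0 positive -> not definite
Clause 2: 2 positive -> not definite
Clause 3: 2 positive -> not definite
Clause 4: 2 positive -> not definite
Definite clause count = 0.

0


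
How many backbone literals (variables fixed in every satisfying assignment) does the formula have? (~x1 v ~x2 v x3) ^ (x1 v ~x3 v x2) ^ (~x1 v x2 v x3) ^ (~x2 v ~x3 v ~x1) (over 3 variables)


Find all satisfying assignments: 4 model(s).
Check which variables have the same value in every model.
No variable is fixed across all models.
Backbone size = 0.

0


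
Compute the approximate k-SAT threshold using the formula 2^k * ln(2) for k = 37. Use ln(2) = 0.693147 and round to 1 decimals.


Using the asymptotic formula: threshold ~ 2^k * ln(2).
2^37 = 137438953472.
137438953472 * 0.693147 = 95265398282.3.

95265398282.3


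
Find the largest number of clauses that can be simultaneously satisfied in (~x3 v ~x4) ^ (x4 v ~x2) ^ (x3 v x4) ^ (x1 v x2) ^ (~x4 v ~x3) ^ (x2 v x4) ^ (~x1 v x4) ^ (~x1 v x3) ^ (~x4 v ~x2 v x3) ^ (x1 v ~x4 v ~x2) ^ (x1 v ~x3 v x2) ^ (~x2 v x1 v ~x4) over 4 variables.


Enumerate all 16 truth assignments.
For each, count how many of the 12 clauses are satisfied.
The formula is not fully satisfiable, so the maximum is below 12.
Maximum simultaneously satisfiable clauses = 11.

11


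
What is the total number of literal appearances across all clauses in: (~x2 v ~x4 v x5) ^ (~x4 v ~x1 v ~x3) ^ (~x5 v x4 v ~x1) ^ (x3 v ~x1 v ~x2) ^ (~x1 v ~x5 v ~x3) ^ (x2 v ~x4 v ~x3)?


Clause lengths: 3, 3, 3, 3, 3, 3.
Sum = 3 + 3 + 3 + 3 + 3 + 3 = 18.

18


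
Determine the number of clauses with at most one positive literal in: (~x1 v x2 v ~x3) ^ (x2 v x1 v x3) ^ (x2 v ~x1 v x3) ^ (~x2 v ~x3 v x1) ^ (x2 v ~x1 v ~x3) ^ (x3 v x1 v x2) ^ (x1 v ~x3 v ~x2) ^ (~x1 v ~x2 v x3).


A Horn clause has at most one positive literal.
Clause 1: 1 positive lit(s) -> Horn
Clause 2: 3 positive lit(s) -> not Horn
Clause 3: 2 positive lit(s) -> not Horn
Clause 4: 1 positive lit(s) -> Horn
Clause 5: 1 positive lit(s) -> Horn
Clause 6: 3 positive lit(s) -> not Horn
Clause 7: 1 positive lit(s) -> Horn
Clause 8: 1 positive lit(s) -> Horn
Total Horn clauses = 5.

5


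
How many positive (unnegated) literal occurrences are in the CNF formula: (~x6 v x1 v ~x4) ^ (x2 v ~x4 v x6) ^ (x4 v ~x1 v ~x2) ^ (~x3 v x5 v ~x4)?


Scan each clause for unnegated literals.
Clause 1: 1 positive; Clause 2: 2 positive; Clause 3: 1 positive; Clause 4: 1 positive.
Total positive literal occurrences = 5.

5


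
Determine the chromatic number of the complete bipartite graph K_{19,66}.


K_{19,66} is bipartite by definition: the two parts are independent sets, with every edge crossing between them.
Color all vertices in one part with color 1 and all vertices in the other part with color 2.
Since the graph has at least one edge, one color does not suffice.
Chromatic number = 2.

2


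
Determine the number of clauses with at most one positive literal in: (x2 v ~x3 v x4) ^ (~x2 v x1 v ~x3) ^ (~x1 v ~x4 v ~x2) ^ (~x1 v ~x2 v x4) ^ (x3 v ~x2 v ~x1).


A Horn clause has at most one positive literal.
Clause 1: 2 positive lit(s) -> not Horn
Clause 2: 1 positive lit(s) -> Horn
Clause 3: 0 positive lit(s) -> Horn
Clause 4: 1 positive lit(s) -> Horn
Clause 5: 1 positive lit(s) -> Horn
Total Horn clauses = 4.

4


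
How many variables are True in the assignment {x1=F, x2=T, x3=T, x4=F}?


The weight is the number of variables assigned True.
True variables: x2, x3.
Weight = 2.

2


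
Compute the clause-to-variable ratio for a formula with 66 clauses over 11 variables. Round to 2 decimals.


Clause-to-variable ratio = clauses / variables.
66 / 11 = 6.0.

6.0


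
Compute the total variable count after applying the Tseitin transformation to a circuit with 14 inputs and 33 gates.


The Tseitin transformation introduces one auxiliary variable per gate.
Total variables = inputs + gates = 14 + 33 = 47.

47


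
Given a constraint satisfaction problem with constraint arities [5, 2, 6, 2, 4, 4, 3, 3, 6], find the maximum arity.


The arities are: 5, 2, 6, 2, 4, 4, 3, 3, 6.
Scan for the maximum value.
Maximum arity = 6.

6


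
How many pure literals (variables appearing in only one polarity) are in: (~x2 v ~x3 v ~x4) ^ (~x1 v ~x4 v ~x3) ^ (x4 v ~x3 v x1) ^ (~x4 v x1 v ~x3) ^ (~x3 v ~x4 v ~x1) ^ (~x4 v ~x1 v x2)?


A pure literal appears in only one polarity across all clauses.
Pure literals: x3 (negative only).
Count = 1.

1


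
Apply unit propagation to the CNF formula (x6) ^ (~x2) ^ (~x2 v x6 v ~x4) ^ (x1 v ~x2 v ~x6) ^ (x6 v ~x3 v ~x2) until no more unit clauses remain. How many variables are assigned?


Unit propagation repeatedly assigns the literal in any unit clause, then simplifies.
Assignments in order: x6 = T, x2 = F.
No further unit clauses remain.
Total variables assigned = 2.

2


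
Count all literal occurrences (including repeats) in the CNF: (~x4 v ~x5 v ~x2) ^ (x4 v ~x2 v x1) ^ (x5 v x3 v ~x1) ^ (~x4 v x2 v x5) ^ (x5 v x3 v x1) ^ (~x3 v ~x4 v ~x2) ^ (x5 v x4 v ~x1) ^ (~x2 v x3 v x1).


Clause lengths: 3, 3, 3, 3, 3, 3, 3, 3.
Sum = 3 + 3 + 3 + 3 + 3 + 3 + 3 + 3 = 24.

24


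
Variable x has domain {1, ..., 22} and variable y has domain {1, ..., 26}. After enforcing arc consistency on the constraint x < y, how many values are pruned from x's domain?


For the constraint x < y, x needs a supporting value in y's domain.
x can be at most 25 (one less than y's maximum).
Valid x values from domain: 22 out of 22.
Pruned = 22 - 22 = 0.

0


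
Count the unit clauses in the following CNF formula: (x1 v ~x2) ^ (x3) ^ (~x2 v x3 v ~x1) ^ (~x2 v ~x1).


A unit clause contains exactly one literal.
Unit clauses found: (x3).
Count = 1.

1


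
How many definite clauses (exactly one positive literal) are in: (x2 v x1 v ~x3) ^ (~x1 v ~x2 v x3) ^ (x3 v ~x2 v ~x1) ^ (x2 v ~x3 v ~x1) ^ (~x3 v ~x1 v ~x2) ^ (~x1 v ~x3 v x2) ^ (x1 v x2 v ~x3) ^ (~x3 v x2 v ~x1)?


A definite clause has exactly one positive literal.
Clause 1: 2 positive -> not definite
Clause 2: 1 positive -> definite
Clause 3: 1 positive -> definite
Clause 4: 1 positive -> definite
Clause 5: 0 positive -> not definite
Clause 6: 1 positive -> definite
Clause 7: 2 positive -> not definite
Clause 8: 1 positive -> definite
Definite clause count = 5.

5


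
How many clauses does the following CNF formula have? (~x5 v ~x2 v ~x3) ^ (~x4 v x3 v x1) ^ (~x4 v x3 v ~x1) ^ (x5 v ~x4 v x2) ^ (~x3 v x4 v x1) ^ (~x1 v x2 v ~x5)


Each group enclosed in parentheses joined by ^ is one clause.
Counting the conjuncts: 6 clauses.

6


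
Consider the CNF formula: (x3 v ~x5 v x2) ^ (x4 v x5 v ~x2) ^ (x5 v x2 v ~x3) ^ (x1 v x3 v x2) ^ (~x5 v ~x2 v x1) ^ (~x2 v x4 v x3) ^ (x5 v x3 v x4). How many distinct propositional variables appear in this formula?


Identify each distinct variable in the formula.
Variables found: x1, x2, x3, x4, x5.
Total distinct variables = 5.

5


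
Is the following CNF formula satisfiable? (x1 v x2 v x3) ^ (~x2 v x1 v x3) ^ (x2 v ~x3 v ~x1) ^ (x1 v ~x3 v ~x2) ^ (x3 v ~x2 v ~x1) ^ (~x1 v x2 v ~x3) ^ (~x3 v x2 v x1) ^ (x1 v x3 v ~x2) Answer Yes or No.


Check all 8 possible truth assignments.
Number of satisfying assignments found: 2.
The formula is satisfiable.

Yes


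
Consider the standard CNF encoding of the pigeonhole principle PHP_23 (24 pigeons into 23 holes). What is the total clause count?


The PHP encoding has two parts:
1) At-least-one-hole clauses: 24 (one per pigeon, each with 23 literals).
2) At-most-one-pigeon-per-hole clauses: 23 holes * C(24,2) = 23 * 276 = 6348.
Total clauses = 24 + 6348 = 6372.

6372


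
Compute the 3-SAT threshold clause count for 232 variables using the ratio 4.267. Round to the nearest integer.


The 3-SAT phase transition occurs at approximately 4.267 clauses per variable.
m = 4.267 * 232 = 989.944.
Rounded to nearest integer: 990.

990


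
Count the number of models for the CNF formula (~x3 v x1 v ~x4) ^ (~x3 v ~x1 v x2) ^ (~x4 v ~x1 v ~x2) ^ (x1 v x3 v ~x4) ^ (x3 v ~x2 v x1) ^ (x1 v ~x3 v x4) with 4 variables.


Enumerate all 16 truth assignments over 4 variables.
Test each against every clause.
Satisfying assignments found: 5.

5


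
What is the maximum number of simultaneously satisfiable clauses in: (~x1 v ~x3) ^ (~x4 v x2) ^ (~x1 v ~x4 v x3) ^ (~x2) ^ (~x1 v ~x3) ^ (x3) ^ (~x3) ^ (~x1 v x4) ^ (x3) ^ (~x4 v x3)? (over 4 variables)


Enumerate all 16 truth assignments.
For each, count how many of the 10 clauses are satisfied.
The formula is not fully satisfiable, so the maximum is below 10.
Maximum simultaneously satisfiable clauses = 9.

9


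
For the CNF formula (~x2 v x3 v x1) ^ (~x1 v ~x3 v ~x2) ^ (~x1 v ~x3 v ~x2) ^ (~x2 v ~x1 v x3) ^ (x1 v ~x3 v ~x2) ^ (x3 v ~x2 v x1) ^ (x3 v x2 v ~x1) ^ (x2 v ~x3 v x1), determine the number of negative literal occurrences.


Scan each clause for negated literals.
Clause 1: 1 negative; Clause 2: 3 negative; Clause 3: 3 negative; Clause 4: 2 negative; Clause 5: 2 negative; Clause 6: 1 negative; Clause 7: 1 negative; Clause 8: 1 negative.
Total negative literal occurrences = 14.

14


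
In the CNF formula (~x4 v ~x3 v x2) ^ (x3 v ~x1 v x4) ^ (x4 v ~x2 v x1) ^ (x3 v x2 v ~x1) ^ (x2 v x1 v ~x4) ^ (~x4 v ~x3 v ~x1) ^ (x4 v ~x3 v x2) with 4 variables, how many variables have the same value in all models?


Find all satisfying assignments: 5 model(s).
Check which variables have the same value in every model.
No variable is fixed across all models.
Backbone size = 0.

0


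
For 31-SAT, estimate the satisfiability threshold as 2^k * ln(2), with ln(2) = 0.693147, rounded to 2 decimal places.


Using the asymptotic formula: threshold ~ 2^k * ln(2).
2^31 = 2147483648.
2147483648 * 0.693147 = 1488521848.16.

1488521848.16


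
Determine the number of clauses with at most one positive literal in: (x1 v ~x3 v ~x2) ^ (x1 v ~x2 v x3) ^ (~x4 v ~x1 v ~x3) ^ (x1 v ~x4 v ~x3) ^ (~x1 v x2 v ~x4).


A Horn clause has at most one positive literal.
Clause 1: 1 positive lit(s) -> Horn
Clause 2: 2 positive lit(s) -> not Horn
Clause 3: 0 positive lit(s) -> Horn
Clause 4: 1 positive lit(s) -> Horn
Clause 5: 1 positive lit(s) -> Horn
Total Horn clauses = 4.

4


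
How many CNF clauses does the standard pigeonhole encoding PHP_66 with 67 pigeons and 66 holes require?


The PHP encoding has two parts:
1) At-least-one-hole clauses: 67 (one per pigeon, each with 66 literals).
2) At-most-one-pigeon-per-hole clauses: 66 holes * C(67,2) = 66 * 2211 = 145926.
Total clauses = 67 + 145926 = 145993.

145993


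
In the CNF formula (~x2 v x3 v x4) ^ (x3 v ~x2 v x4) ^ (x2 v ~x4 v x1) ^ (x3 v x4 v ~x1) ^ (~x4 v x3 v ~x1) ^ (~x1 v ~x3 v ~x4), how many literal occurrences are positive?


Scan each clause for unnegated literals.
Clause 1: 2 positive; Clause 2: 2 positive; Clause 3: 2 positive; Clause 4: 2 positive; Clause 5: 1 positive; Clause 6: 0 positive.
Total positive literal occurrences = 9.

9


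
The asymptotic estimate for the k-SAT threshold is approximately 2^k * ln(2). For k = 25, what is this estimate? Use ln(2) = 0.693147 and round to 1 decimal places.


Using the asymptotic formula: threshold ~ 2^k * ln(2).
2^25 = 33554432.
33554432 * 0.693147 = 23258153.9.

23258153.9


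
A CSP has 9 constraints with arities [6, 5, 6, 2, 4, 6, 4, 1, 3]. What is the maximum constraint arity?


The arities are: 6, 5, 6, 2, 4, 6, 4, 1, 3.
Scan for the maximum value.
Maximum arity = 6.

6


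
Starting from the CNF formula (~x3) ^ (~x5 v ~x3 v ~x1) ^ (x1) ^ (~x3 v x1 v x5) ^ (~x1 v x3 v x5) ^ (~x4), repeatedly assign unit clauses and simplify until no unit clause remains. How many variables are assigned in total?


Unit propagation repeatedly assigns the literal in any unit clause, then simplifies.
Assignments in order: x3 = F, x1 = T, x5 = T, x4 = F.
No further unit clauses remain.
Total variables assigned = 4.

4


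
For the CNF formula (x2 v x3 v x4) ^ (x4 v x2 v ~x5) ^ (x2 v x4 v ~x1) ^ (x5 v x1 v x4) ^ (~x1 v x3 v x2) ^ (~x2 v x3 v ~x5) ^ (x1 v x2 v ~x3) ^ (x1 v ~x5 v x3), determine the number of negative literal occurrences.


Scan each clause for negated literals.
Clause 1: 0 negative; Clause 2: 1 negative; Clause 3: 1 negative; Clause 4: 0 negative; Clause 5: 1 negative; Clause 6: 2 negative; Clause 7: 1 negative; Clause 8: 1 negative.
Total negative literal occurrences = 7.

7


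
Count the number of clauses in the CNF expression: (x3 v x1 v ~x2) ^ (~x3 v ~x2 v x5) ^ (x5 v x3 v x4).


Each group enclosed in parentheses joined by ^ is one clause.
Counting the conjuncts: 3 clauses.

3


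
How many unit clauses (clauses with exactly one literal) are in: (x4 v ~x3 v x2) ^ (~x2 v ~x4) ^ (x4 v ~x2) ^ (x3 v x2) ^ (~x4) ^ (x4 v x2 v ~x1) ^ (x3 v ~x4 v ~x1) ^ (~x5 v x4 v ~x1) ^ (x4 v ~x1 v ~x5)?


A unit clause contains exactly one literal.
Unit clauses found: (~x4).
Count = 1.

1


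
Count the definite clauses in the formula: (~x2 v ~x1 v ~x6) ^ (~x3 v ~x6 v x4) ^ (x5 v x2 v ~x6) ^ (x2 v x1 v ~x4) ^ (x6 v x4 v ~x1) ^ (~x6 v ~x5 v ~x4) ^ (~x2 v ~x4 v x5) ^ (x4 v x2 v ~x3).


A definite clause has exactly one positive literal.
Clause 1: 0 positive -> not definite
Clause 2: 1 positive -> definite
Clause 3: 2 positive -> not definite
Clause 4: 2 positive -> not definite
Clause 5: 2 positive -> not definite
Clause 6: 0 positive -> not definite
Clause 7: 1 positive -> definite
Clause 8: 2 positive -> not definite
Definite clause count = 2.

2


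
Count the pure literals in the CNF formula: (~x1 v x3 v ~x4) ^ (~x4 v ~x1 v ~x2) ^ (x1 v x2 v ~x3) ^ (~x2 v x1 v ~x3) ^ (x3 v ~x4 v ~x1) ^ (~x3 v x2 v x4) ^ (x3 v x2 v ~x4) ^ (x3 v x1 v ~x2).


A pure literal appears in only one polarity across all clauses.
No pure literals found.
Count = 0.

0


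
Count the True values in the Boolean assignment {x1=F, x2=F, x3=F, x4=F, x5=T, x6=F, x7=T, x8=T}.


The weight is the number of variables assigned True.
True variables: x5, x7, x8.
Weight = 3.

3


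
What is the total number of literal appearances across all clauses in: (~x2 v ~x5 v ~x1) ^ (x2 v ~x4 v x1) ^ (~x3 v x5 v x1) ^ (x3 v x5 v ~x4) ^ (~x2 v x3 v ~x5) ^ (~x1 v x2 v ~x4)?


Clause lengths: 3, 3, 3, 3, 3, 3.
Sum = 3 + 3 + 3 + 3 + 3 + 3 = 18.

18


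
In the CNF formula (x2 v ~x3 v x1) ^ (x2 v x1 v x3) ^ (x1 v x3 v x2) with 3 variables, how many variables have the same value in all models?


Find all satisfying assignments: 6 model(s).
Check which variables have the same value in every model.
No variable is fixed across all models.
Backbone size = 0.

0


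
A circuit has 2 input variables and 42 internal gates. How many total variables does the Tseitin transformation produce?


The Tseitin transformation introduces one auxiliary variable per gate.
Total variables = inputs + gates = 2 + 42 = 44.

44


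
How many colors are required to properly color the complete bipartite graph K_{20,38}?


K_{20,38} is bipartite by definition: the two parts are independent sets, with every edge crossing between them.
Color all vertices in one part with color 1 and all vertices in the other part with color 2.
Since the graph has at least one edge, one color does not suffice.
Chromatic number = 2.

2


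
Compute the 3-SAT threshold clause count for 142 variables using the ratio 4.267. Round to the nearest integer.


The 3-SAT phase transition occurs at approximately 4.267 clauses per variable.
m = 4.267 * 142 = 605.914.
Rounded to nearest integer: 606.

606


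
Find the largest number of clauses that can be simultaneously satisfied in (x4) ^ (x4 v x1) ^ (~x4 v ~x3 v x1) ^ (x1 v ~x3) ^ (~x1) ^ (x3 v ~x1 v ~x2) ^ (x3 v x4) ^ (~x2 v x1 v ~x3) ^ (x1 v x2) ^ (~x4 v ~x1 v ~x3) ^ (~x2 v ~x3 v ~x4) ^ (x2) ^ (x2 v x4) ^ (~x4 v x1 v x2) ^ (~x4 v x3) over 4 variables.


Enumerate all 16 truth assignments.
For each, count how many of the 15 clauses are satisfied.
The formula is not fully satisfiable, so the maximum is below 15.
Maximum simultaneously satisfiable clauses = 14.

14


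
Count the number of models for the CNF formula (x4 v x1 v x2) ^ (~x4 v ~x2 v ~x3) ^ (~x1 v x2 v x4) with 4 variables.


Enumerate all 16 truth assignments over 4 variables.
Test each against every clause.
Satisfying assignments found: 10.

10


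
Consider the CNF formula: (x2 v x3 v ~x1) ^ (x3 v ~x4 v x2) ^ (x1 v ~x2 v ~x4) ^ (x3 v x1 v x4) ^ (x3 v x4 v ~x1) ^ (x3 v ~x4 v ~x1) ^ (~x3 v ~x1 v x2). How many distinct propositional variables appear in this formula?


Identify each distinct variable in the formula.
Variables found: x1, x2, x3, x4.
Total distinct variables = 4.

4


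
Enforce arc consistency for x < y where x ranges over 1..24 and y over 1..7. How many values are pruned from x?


For the constraint x < y, x needs a supporting value in y's domain.
x can be at most 6 (one less than y's maximum).
Valid x values from domain: 6 out of 24.
Pruned = 24 - 6 = 18.

18


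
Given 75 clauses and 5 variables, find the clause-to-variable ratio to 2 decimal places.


Clause-to-variable ratio = clauses / variables.
75 / 5 = 15.0.

15.0


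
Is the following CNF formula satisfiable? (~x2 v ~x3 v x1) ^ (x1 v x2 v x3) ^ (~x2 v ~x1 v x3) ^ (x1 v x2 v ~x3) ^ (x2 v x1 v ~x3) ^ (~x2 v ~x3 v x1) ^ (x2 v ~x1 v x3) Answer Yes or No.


Check all 8 possible truth assignments.
Number of satisfying assignments found: 3.
The formula is satisfiable.

Yes


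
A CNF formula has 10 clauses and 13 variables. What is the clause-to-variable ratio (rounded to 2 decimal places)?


Clause-to-variable ratio = clauses / variables.
10 / 13 = 0.77.

0.77


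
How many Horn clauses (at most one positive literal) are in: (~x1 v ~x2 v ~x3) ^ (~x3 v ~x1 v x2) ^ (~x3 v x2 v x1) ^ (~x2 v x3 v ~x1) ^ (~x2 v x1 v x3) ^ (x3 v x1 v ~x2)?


A Horn clause has at most one positive literal.
Clause 1: 0 positive lit(s) -> Horn
Clause 2: 1 positive lit(s) -> Horn
Clause 3: 2 positive lit(s) -> not Horn
Clause 4: 1 positive lit(s) -> Horn
Clause 5: 2 positive lit(s) -> not Horn
Clause 6: 2 positive lit(s) -> not Horn
Total Horn clauses = 3.

3


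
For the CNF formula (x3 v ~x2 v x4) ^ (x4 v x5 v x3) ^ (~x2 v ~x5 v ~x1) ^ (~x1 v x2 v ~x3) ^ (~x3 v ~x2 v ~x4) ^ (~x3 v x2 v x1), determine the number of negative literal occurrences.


Scan each clause for negated literals.
Clause 1: 1 negative; Clause 2: 0 negative; Clause 3: 3 negative; Clause 4: 2 negative; Clause 5: 3 negative; Clause 6: 1 negative.
Total negative literal occurrences = 10.

10


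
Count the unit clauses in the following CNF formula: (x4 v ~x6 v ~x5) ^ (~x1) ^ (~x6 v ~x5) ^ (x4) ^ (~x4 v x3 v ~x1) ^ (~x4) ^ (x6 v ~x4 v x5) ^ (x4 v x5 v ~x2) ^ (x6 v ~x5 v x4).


A unit clause contains exactly one literal.
Unit clauses found: (~x1), (x4), (~x4).
Count = 3.

3


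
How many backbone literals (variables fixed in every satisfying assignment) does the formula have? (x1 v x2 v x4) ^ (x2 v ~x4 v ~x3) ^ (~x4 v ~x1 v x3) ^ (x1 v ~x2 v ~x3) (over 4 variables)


Find all satisfying assignments: 8 model(s).
Check which variables have the same value in every model.
No variable is fixed across all models.
Backbone size = 0.

0


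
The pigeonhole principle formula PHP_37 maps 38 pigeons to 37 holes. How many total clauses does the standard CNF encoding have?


The PHP encoding has two parts:
1) At-least-one-hole clauses: 38 (one per pigeon, each with 37 literals).
2) At-most-one-pigeon-per-hole clauses: 37 holes * C(38,2) = 37 * 703 = 26011.
Total clauses = 38 + 26011 = 26049.

26049


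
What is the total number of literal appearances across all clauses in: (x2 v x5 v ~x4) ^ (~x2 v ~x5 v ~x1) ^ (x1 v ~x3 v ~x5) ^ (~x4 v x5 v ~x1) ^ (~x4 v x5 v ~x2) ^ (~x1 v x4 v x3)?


Clause lengths: 3, 3, 3, 3, 3, 3.
Sum = 3 + 3 + 3 + 3 + 3 + 3 = 18.

18


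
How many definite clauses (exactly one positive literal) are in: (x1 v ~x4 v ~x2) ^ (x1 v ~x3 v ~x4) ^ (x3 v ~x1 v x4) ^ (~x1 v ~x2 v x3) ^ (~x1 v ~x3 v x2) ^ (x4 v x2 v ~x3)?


A definite clause has exactly one positive literal.
Clause 1: 1 positive -> definite
Clause 2: 1 positive -> definite
Clause 3: 2 positive -> not definite
Clause 4: 1 positive -> definite
Clause 5: 1 positive -> definite
Clause 6: 2 positive -> not definite
Definite clause count = 4.

4


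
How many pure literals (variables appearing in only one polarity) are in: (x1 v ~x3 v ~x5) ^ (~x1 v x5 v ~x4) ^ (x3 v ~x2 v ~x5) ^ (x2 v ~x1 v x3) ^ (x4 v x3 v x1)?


A pure literal appears in only one polarity across all clauses.
No pure literals found.
Count = 0.

0


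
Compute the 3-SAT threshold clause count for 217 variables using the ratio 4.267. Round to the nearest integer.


The 3-SAT phase transition occurs at approximately 4.267 clauses per variable.
m = 4.267 * 217 = 925.939.
Rounded to nearest integer: 926.

926


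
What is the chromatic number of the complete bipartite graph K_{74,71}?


K_{74,71} is bipartite by definition: the two parts are independent sets, with every edge crossing between them.
Color all vertices in one part with color 1 and all vertices in the other part with color 2.
Since the graph has at least one edge, one color does not suffice.
Chromatic number = 2.

2


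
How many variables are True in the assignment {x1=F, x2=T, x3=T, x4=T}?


The weight is the number of variables assigned True.
True variables: x2, x3, x4.
Weight = 3.

3


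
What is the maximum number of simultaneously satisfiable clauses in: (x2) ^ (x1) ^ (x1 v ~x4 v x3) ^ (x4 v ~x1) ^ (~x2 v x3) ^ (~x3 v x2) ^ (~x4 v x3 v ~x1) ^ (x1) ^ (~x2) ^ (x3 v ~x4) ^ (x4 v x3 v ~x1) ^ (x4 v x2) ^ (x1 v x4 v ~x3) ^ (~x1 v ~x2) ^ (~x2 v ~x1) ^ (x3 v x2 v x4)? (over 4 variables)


Enumerate all 16 truth assignments.
For each, count how many of the 16 clauses are satisfied.
The formula is not fully satisfiable, so the maximum is below 16.
Maximum simultaneously satisfiable clauses = 14.

14


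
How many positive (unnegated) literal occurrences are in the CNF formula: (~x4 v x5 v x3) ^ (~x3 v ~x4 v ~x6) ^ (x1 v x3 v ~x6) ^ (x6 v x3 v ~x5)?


Scan each clause for unnegated literals.
Clause 1: 2 positive; Clause 2: 0 positive; Clause 3: 2 positive; Clause 4: 2 positive.
Total positive literal occurrences = 6.

6


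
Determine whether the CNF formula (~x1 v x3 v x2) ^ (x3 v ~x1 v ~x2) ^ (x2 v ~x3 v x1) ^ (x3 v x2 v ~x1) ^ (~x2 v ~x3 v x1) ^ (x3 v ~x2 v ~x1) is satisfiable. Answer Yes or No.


Check all 8 possible truth assignments.
Number of satisfying assignments found: 4.
The formula is satisfiable.

Yes


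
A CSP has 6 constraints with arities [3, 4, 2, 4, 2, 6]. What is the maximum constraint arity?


The arities are: 3, 4, 2, 4, 2, 6.
Scan for the maximum value.
Maximum arity = 6.

6


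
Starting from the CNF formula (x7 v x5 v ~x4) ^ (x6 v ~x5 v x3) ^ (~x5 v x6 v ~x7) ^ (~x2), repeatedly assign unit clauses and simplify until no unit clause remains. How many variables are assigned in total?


Unit propagation repeatedly assigns the literal in any unit clause, then simplifies.
Assignments in order: x2 = F.
No further unit clauses remain.
Total variables assigned = 1.

1


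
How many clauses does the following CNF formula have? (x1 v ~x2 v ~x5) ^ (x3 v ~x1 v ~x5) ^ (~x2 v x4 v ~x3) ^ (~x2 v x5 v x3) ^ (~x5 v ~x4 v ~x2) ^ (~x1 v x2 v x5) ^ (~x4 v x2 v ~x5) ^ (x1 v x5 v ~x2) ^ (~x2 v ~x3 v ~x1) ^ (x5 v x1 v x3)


Each group enclosed in parentheses joined by ^ is one clause.
Counting the conjuncts: 10 clauses.

10


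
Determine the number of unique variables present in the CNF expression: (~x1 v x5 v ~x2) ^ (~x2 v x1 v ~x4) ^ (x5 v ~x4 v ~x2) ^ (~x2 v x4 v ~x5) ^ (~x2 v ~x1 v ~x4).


Identify each distinct variable in the formula.
Variables found: x1, x2, x4, x5.
Total distinct variables = 4.

4


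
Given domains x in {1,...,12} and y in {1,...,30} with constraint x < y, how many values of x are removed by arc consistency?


For the constraint x < y, x needs a supporting value in y's domain.
x can be at most 29 (one less than y's maximum).
Valid x values from domain: 12 out of 12.
Pruned = 12 - 12 = 0.

0


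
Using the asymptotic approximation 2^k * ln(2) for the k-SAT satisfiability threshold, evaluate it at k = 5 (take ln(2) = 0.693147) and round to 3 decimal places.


Using the asymptotic formula: threshold ~ 2^k * ln(2).
2^5 = 32.
32 * 0.693147 = 22.181.

22.181


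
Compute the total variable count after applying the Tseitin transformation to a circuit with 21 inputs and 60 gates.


The Tseitin transformation introduces one auxiliary variable per gate.
Total variables = inputs + gates = 21 + 60 = 81.

81
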